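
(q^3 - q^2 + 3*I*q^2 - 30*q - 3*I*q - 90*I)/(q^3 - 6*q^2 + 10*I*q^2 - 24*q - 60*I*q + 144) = (q^2 + q*(5 + 3*I) + 15*I)/(q^2 + 10*I*q - 24)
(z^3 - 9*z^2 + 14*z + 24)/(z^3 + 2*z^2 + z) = (z^2 - 10*z + 24)/(z*(z + 1))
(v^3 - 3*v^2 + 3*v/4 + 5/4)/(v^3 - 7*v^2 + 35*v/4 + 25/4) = (v - 1)/(v - 5)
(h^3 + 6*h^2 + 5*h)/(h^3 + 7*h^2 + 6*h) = (h + 5)/(h + 6)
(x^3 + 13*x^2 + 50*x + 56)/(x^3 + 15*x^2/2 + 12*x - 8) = 2*(x^2 + 9*x + 14)/(2*x^2 + 7*x - 4)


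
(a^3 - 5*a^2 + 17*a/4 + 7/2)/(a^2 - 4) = (a^2 - 3*a - 7/4)/(a + 2)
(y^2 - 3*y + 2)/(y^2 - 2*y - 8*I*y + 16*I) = (y - 1)/(y - 8*I)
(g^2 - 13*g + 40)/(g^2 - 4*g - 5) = (g - 8)/(g + 1)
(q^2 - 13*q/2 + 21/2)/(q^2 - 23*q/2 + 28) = (q - 3)/(q - 8)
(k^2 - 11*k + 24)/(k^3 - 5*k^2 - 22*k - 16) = (k - 3)/(k^2 + 3*k + 2)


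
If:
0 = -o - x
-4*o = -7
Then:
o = 7/4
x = -7/4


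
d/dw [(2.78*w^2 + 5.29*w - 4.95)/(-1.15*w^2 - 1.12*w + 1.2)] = (2.9699*w^2 - 4.713*w + 0.803999999999999)/(1.3225*w^4 + 2.576*w^3 - 1.5056*w^2 - 2.688*w + 1.44)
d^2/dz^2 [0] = 0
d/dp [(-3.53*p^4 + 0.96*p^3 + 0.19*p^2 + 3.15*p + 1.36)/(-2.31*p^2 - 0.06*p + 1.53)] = (16.3086*p^5 - 1.5822*p^4 - 21.7188*p^3 + 11.6715*p^2 + 6.8646*p + 4.9011)/(5.3361*p^4 + 0.2772*p^3 - 7.065*p^2 - 0.1836*p + 2.3409)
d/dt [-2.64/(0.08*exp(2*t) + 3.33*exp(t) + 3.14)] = (0.4224*exp(t) + 8.7912)*exp(t)/(0.08*exp(2*t) + 3.33*exp(t) + 3.14)^2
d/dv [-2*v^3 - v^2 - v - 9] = -6*v^2 - 2*v - 1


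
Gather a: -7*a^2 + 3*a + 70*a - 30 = -7*a^2 + 73*a - 30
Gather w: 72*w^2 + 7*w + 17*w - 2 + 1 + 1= 72*w^2 + 24*w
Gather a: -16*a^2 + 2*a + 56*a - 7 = -16*a^2 + 58*a - 7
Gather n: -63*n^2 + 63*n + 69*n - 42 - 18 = -63*n^2 + 132*n - 60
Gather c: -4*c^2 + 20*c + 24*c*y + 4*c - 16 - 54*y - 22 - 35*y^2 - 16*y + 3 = -4*c^2 + c*(24*y + 24) - 35*y^2 - 70*y - 35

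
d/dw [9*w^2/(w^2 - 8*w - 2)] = 18*w*(w^2 - w*(w - 4) - 8*w - 2)/(-w^2 + 8*w + 2)^2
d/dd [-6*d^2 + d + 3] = 1 - 12*d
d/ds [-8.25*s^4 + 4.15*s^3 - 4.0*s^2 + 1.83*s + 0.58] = -33.0*s^3 + 12.45*s^2 - 8.0*s + 1.83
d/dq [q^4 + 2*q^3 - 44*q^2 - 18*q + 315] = 4*q^3 + 6*q^2 - 88*q - 18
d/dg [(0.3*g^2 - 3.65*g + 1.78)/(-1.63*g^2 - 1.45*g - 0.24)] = (-6.3845*g^2 + 5.6588*g + 3.457)/(2.6569*g^4 + 4.727*g^3 + 2.8849*g^2 + 0.696*g + 0.0576)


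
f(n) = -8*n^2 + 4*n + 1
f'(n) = 4 - 16*n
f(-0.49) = -2.88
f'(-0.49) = 11.84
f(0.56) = 0.73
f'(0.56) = -4.96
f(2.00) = -23.00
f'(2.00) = -28.00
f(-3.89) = -135.62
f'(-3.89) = 66.24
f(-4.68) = -192.94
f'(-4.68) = 78.88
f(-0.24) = -0.42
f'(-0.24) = 7.84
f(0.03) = 1.11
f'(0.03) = 3.52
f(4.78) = -162.67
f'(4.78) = -72.48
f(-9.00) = -683.00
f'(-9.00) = 148.00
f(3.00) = -59.00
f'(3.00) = -44.00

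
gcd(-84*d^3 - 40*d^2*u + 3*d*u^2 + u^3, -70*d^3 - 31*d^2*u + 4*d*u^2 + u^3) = 14*d^2 + 9*d*u + u^2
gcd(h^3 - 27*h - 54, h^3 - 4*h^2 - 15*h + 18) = h^2 - 3*h - 18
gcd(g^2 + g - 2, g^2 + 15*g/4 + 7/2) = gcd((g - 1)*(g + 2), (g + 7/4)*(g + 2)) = g + 2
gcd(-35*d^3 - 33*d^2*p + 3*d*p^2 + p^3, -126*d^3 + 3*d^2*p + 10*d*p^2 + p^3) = 7*d + p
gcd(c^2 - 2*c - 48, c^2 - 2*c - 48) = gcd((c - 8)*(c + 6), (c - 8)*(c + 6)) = c^2 - 2*c - 48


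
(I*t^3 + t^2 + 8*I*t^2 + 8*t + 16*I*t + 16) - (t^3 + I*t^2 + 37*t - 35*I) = -t^3 + I*t^3 + t^2 + 7*I*t^2 - 29*t + 16*I*t + 16 + 35*I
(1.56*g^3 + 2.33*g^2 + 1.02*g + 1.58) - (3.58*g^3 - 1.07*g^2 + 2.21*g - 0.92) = -2.02*g^3 + 3.4*g^2 - 1.19*g + 2.5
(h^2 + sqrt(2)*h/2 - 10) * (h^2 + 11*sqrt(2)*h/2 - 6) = h^4 + 6*sqrt(2)*h^3 - 21*h^2/2 - 58*sqrt(2)*h + 60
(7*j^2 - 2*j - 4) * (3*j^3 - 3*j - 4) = 21*j^5 - 6*j^4 - 33*j^3 - 22*j^2 + 20*j + 16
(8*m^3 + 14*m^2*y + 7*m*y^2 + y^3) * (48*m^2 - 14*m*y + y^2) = 384*m^5 + 560*m^4*y + 148*m^3*y^2 - 36*m^2*y^3 - 7*m*y^4 + y^5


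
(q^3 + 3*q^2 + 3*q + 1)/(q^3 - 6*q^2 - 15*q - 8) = (q + 1)/(q - 8)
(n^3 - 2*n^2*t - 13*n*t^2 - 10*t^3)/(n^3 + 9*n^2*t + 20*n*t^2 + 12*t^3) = (n - 5*t)/(n + 6*t)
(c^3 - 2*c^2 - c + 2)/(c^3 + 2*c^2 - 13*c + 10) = (c + 1)/(c + 5)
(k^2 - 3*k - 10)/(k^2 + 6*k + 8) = (k - 5)/(k + 4)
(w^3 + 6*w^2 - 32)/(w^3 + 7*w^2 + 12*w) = (w^2 + 2*w - 8)/(w*(w + 3))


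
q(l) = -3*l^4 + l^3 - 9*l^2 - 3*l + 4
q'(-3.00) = 402.00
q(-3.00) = -338.00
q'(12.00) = -20523.00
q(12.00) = -61808.00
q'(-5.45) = 2126.75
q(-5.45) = -3055.57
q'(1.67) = -80.58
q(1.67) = -44.79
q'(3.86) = -717.93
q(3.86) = -750.16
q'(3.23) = -434.22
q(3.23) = -392.42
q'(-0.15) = -0.19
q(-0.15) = 4.24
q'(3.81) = -691.71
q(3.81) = -714.92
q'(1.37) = -52.89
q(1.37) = -25.00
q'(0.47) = -12.04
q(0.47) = 0.56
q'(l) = -12*l^3 + 3*l^2 - 18*l - 3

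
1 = 1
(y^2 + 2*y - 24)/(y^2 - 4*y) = (y + 6)/y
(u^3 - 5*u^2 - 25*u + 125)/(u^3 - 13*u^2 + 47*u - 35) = (u^2 - 25)/(u^2 - 8*u + 7)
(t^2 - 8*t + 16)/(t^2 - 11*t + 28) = (t - 4)/(t - 7)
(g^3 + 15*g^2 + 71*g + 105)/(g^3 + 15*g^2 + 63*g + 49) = (g^2 + 8*g + 15)/(g^2 + 8*g + 7)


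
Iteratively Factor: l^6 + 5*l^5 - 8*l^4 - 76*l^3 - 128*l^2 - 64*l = (l + 2)*(l^5 + 3*l^4 - 14*l^3 - 48*l^2 - 32*l) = (l - 4)*(l + 2)*(l^4 + 7*l^3 + 14*l^2 + 8*l) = (l - 4)*(l + 2)^2*(l^3 + 5*l^2 + 4*l) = l*(l - 4)*(l + 2)^2*(l^2 + 5*l + 4) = l*(l - 4)*(l + 2)^2*(l + 4)*(l + 1)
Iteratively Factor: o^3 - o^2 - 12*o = (o - 4)*(o^2 + 3*o) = o*(o - 4)*(o + 3)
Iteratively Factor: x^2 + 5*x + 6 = (x + 2)*(x + 3)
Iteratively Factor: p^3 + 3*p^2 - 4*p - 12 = (p + 2)*(p^2 + p - 6) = (p - 2)*(p + 2)*(p + 3)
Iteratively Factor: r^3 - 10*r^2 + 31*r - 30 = (r - 5)*(r^2 - 5*r + 6) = (r - 5)*(r - 2)*(r - 3)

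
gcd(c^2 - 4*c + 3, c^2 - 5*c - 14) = 1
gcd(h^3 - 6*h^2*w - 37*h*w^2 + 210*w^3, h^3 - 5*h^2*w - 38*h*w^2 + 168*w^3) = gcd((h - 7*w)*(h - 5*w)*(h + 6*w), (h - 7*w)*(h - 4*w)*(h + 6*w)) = -h^2 + h*w + 42*w^2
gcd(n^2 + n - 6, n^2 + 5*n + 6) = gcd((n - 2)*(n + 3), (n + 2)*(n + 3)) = n + 3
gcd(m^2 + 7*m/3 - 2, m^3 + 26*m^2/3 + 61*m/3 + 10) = m + 3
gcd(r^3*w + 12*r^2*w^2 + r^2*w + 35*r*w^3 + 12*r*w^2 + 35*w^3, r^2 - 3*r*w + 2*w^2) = 1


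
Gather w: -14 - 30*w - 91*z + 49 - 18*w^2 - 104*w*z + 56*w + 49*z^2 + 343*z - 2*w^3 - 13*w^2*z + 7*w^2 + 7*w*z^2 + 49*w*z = -2*w^3 + w^2*(-13*z - 11) + w*(7*z^2 - 55*z + 26) + 49*z^2 + 252*z + 35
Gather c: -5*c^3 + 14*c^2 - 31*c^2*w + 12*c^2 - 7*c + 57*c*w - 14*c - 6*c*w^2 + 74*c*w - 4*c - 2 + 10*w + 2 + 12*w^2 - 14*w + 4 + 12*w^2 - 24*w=-5*c^3 + c^2*(26 - 31*w) + c*(-6*w^2 + 131*w - 25) + 24*w^2 - 28*w + 4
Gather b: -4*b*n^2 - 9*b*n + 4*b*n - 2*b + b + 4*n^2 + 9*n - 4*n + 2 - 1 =b*(-4*n^2 - 5*n - 1) + 4*n^2 + 5*n + 1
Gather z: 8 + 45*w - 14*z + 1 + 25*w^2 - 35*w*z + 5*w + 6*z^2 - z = 25*w^2 + 50*w + 6*z^2 + z*(-35*w - 15) + 9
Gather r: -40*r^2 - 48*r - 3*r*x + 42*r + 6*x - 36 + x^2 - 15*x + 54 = -40*r^2 + r*(-3*x - 6) + x^2 - 9*x + 18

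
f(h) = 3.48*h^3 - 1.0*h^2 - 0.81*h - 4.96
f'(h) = 10.44*h^2 - 2.0*h - 0.81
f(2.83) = 63.61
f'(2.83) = 77.14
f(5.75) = 618.90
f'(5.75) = 332.86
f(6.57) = 933.46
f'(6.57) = 436.69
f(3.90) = 183.10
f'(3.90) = 150.18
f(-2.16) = -42.95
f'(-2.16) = 52.22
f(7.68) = 1506.22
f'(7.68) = 599.61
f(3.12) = 88.47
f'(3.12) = 94.58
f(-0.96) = -8.18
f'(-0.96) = 10.73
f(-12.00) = -6152.68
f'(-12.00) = 1526.55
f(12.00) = 5854.76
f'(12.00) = 1478.55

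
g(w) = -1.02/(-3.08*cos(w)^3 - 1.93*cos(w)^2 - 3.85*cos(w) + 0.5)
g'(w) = -1.02*(-9.24*sin(w)*cos(w)^2 - 3.86*sin(w)*cos(w) - 3.85*sin(w))/(-3.08*cos(w)^3 - 1.93*cos(w)^2 - 3.85*cos(w) + 0.5)^2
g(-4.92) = 2.53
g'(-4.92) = 31.03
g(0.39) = 0.14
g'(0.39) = 0.12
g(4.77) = -3.76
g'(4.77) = -56.75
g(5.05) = 0.93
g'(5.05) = -4.90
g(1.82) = -0.74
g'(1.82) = 1.80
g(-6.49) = 0.13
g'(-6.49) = -0.05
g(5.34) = 0.33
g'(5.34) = -0.83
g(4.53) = -0.88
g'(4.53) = -2.61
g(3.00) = -0.19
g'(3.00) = 0.04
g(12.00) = 0.17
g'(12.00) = -0.21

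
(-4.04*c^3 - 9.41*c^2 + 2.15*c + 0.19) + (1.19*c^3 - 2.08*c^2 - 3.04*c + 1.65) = -2.85*c^3 - 11.49*c^2 - 0.89*c + 1.84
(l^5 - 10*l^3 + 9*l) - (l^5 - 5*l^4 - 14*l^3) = 5*l^4 + 4*l^3 + 9*l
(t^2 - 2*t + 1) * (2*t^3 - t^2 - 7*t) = 2*t^5 - 5*t^4 - 3*t^3 + 13*t^2 - 7*t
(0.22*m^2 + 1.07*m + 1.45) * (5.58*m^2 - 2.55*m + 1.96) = 1.2276*m^4 + 5.4096*m^3 + 5.7937*m^2 - 1.6003*m + 2.842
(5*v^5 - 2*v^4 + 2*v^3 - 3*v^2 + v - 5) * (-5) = -25*v^5 + 10*v^4 - 10*v^3 + 15*v^2 - 5*v + 25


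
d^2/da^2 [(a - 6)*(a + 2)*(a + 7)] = 6*a + 6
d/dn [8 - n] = -1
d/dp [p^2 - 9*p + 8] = 2*p - 9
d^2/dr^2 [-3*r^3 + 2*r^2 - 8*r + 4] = 4 - 18*r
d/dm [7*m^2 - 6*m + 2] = 14*m - 6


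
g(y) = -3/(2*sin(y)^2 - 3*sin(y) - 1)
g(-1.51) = -0.75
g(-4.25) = 1.44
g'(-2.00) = 0.72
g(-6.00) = 1.78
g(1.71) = 1.49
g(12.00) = -2.53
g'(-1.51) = -0.08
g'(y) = -3*(-4*sin(y)*cos(y) + 3*cos(y))/(2*sin(y)^2 - 3*sin(y) - 1)^2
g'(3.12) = 7.72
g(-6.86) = -2.44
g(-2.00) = -0.89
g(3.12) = 2.82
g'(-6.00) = -1.92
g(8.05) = 1.49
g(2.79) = 1.67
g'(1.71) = -0.10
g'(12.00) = -9.27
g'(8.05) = -0.13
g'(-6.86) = -8.60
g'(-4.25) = -0.18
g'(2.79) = 1.42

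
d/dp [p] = 1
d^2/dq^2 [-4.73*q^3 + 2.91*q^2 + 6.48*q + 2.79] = 5.82 - 28.38*q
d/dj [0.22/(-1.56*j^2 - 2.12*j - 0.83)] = (0.6864*j + 0.4664)/(1.56*j^2 + 2.12*j + 0.83)^2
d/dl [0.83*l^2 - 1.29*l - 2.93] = 1.66*l - 1.29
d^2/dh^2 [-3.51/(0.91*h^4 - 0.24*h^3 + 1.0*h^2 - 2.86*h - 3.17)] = ((38.3292*h^2 - 5.0544*h + 7.02)*(-0.91*h^4 + 0.24*h^3 - 1.0*h^2 + 2.86*h + 3.17) + 3.51*(3.64*h^3 - 0.72*h^2 + 2.0*h - 2.86)*(7.28*h^3 - 1.44*h^2 + 4.0*h - 5.72))/(-0.91*h^4 + 0.24*h^3 - 1.0*h^2 + 2.86*h + 3.17)^3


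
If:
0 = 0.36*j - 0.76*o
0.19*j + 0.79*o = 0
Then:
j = 0.00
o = 0.00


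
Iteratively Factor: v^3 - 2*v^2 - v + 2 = (v - 2)*(v^2 - 1) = (v - 2)*(v + 1)*(v - 1)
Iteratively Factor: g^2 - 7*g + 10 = (g - 2)*(g - 5)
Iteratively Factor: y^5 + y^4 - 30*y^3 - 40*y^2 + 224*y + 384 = (y - 4)*(y^4 + 5*y^3 - 10*y^2 - 80*y - 96) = (y - 4)^2*(y^3 + 9*y^2 + 26*y + 24) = (y - 4)^2*(y + 3)*(y^2 + 6*y + 8) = (y - 4)^2*(y + 2)*(y + 3)*(y + 4)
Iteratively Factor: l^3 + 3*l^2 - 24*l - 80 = (l + 4)*(l^2 - l - 20) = (l - 5)*(l + 4)*(l + 4)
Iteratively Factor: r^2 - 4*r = (r - 4)*(r)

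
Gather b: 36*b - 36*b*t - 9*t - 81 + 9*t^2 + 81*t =b*(36 - 36*t) + 9*t^2 + 72*t - 81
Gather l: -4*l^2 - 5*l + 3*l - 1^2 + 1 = -4*l^2 - 2*l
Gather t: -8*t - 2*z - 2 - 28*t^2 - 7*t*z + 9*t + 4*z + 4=-28*t^2 + t*(1 - 7*z) + 2*z + 2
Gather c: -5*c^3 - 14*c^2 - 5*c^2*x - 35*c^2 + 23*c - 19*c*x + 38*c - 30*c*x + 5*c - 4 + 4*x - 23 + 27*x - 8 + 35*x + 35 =-5*c^3 + c^2*(-5*x - 49) + c*(66 - 49*x) + 66*x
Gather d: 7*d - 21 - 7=7*d - 28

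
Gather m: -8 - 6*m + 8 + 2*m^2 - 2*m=2*m^2 - 8*m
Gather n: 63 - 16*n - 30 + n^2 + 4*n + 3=n^2 - 12*n + 36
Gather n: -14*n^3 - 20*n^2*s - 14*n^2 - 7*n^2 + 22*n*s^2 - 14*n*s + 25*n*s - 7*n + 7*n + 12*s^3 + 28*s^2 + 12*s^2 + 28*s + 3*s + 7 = -14*n^3 + n^2*(-20*s - 21) + n*(22*s^2 + 11*s) + 12*s^3 + 40*s^2 + 31*s + 7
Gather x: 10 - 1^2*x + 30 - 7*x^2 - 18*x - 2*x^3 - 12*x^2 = -2*x^3 - 19*x^2 - 19*x + 40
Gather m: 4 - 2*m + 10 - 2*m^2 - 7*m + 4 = -2*m^2 - 9*m + 18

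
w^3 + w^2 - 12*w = w*(w - 3)*(w + 4)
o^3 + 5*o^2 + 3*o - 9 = (o - 1)*(o + 3)^2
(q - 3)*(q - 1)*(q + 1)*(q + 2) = q^4 - q^3 - 7*q^2 + q + 6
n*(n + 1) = n^2 + n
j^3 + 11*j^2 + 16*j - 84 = (j - 2)*(j + 6)*(j + 7)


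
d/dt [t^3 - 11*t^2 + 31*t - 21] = 3*t^2 - 22*t + 31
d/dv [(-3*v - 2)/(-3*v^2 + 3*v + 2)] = 3*v*(-3*v - 4)/(9*v^4 - 18*v^3 - 3*v^2 + 12*v + 4)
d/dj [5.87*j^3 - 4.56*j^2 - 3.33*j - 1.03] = 17.61*j^2 - 9.12*j - 3.33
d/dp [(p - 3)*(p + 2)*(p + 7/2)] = 3*p^2 + 5*p - 19/2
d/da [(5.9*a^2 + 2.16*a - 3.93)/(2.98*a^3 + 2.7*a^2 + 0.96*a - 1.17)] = (-17.582*a^4 - 12.8736*a^3 + 34.9662*a^2 + 7.416*a + 1.2456)/(8.8804*a^6 + 16.092*a^5 + 13.0116*a^4 - 1.7892*a^3 - 5.3964*a^2 - 2.2464*a + 1.3689)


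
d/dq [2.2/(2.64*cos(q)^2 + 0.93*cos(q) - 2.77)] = (11.616*cos(q) + 2.046)*sin(q)/(2.64*cos(q)^2 + 0.93*cos(q) - 2.77)^2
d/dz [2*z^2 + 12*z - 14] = 4*z + 12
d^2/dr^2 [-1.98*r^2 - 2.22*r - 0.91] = -3.96000000000000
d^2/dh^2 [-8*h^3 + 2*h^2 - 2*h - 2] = 4 - 48*h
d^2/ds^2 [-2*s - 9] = 0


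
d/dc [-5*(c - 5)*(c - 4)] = 45 - 10*c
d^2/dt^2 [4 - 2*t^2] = -4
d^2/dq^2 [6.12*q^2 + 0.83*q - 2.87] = 12.2400000000000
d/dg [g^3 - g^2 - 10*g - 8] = 3*g^2 - 2*g - 10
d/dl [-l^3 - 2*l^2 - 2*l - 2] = -3*l^2 - 4*l - 2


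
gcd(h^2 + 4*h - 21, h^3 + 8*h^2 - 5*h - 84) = h^2 + 4*h - 21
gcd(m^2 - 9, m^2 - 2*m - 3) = m - 3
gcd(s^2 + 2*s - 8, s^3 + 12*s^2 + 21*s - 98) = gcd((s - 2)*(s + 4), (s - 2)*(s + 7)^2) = s - 2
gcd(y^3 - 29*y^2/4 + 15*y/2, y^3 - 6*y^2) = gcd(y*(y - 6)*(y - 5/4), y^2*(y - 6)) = y^2 - 6*y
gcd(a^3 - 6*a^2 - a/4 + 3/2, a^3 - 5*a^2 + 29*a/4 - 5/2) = a - 1/2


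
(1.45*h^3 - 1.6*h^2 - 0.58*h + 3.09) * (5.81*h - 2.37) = 8.4245*h^4 - 12.7325*h^3 + 0.422200000000001*h^2 + 19.3275*h - 7.3233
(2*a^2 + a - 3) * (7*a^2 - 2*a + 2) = 14*a^4 + 3*a^3 - 19*a^2 + 8*a - 6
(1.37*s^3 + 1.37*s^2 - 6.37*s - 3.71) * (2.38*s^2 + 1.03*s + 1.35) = 3.2606*s^5 + 4.6717*s^4 - 11.9*s^3 - 13.5414*s^2 - 12.4208*s - 5.0085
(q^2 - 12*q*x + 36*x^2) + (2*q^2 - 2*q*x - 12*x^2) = 3*q^2 - 14*q*x + 24*x^2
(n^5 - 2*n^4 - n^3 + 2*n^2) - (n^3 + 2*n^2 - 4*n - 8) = n^5 - 2*n^4 - 2*n^3 + 4*n + 8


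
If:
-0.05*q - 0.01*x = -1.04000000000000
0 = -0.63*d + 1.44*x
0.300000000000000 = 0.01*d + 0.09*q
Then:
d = -739.76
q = 85.53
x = -323.65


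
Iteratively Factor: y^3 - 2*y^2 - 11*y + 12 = (y - 1)*(y^2 - y - 12) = (y - 4)*(y - 1)*(y + 3)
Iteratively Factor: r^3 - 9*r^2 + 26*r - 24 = (r - 4)*(r^2 - 5*r + 6) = (r - 4)*(r - 2)*(r - 3)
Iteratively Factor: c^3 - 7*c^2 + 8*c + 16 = (c + 1)*(c^2 - 8*c + 16) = (c - 4)*(c + 1)*(c - 4)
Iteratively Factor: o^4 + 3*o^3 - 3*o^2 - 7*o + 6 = (o - 1)*(o^3 + 4*o^2 + o - 6) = (o - 1)^2*(o^2 + 5*o + 6) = (o - 1)^2*(o + 2)*(o + 3)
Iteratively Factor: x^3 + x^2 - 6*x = (x)*(x^2 + x - 6) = x*(x + 3)*(x - 2)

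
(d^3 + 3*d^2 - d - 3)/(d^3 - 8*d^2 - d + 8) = (d + 3)/(d - 8)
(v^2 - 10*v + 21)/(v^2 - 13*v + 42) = (v - 3)/(v - 6)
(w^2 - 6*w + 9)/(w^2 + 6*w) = (w^2 - 6*w + 9)/(w*(w + 6))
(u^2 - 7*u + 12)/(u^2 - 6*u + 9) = (u - 4)/(u - 3)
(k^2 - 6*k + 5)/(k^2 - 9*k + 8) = (k - 5)/(k - 8)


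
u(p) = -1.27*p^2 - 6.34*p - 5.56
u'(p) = -2.54*p - 6.34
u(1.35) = -16.43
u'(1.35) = -9.77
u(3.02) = -36.29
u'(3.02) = -14.01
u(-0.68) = -1.84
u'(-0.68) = -4.61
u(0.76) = -11.11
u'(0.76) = -8.27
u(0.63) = -10.06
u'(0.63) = -7.94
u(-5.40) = -8.36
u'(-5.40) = 7.38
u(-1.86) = 1.84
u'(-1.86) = -1.62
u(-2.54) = 2.35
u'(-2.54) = 0.11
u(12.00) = -264.52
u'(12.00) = -36.82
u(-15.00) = -196.21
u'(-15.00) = 31.76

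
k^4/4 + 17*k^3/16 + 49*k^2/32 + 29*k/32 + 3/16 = (k/2 + 1/4)*(k/2 + 1)*(k + 3/4)*(k + 1)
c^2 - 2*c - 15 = (c - 5)*(c + 3)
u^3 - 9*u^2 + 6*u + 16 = (u - 8)*(u - 2)*(u + 1)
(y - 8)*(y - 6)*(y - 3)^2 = y^4 - 20*y^3 + 141*y^2 - 414*y + 432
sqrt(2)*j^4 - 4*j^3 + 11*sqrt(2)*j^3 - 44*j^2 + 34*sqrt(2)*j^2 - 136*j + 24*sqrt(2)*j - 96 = (j + 4)*(j + 6)*(j - 2*sqrt(2))*(sqrt(2)*j + sqrt(2))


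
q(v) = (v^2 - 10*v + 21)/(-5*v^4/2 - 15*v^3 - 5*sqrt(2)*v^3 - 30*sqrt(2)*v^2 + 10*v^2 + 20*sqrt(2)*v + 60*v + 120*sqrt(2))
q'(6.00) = 0.00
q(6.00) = 0.00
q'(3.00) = 0.01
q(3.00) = 0.00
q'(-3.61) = 2.35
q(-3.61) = 1.66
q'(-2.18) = -37.65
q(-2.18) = -10.21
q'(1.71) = 0.14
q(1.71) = 0.07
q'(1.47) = 0.02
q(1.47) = 0.06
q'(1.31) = 0.00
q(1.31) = 0.06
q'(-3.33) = 6.35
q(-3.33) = 2.76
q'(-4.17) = 0.58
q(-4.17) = 0.97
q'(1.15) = -0.01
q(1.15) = 0.06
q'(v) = (2*v - 10)/(-5*v^4/2 - 15*v^3 - 5*sqrt(2)*v^3 - 30*sqrt(2)*v^2 + 10*v^2 + 20*sqrt(2)*v + 60*v + 120*sqrt(2)) + (v^2 - 10*v + 21)*(10*v^3 + 15*sqrt(2)*v^2 + 45*v^2 - 20*v + 60*sqrt(2)*v - 60 - 20*sqrt(2))/(-5*v^4/2 - 15*v^3 - 5*sqrt(2)*v^3 - 30*sqrt(2)*v^2 + 10*v^2 + 20*sqrt(2)*v + 60*v + 120*sqrt(2))^2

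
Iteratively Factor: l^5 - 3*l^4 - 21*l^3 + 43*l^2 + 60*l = (l + 4)*(l^4 - 7*l^3 + 7*l^2 + 15*l) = l*(l + 4)*(l^3 - 7*l^2 + 7*l + 15) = l*(l + 1)*(l + 4)*(l^2 - 8*l + 15) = l*(l - 5)*(l + 1)*(l + 4)*(l - 3)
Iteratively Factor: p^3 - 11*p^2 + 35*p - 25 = (p - 5)*(p^2 - 6*p + 5) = (p - 5)^2*(p - 1)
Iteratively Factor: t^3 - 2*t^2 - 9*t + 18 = (t - 3)*(t^2 + t - 6) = (t - 3)*(t + 3)*(t - 2)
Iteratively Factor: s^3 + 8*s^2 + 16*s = (s + 4)*(s^2 + 4*s) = (s + 4)^2*(s)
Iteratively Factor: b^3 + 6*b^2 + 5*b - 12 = (b - 1)*(b^2 + 7*b + 12) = (b - 1)*(b + 3)*(b + 4)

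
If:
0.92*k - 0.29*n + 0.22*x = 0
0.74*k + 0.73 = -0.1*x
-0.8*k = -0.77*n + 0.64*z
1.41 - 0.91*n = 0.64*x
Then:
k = -1.60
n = -1.64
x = 4.53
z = 0.03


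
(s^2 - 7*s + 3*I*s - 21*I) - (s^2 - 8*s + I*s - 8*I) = s + 2*I*s - 13*I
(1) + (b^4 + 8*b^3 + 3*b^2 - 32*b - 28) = b^4 + 8*b^3 + 3*b^2 - 32*b - 27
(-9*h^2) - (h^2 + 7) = -10*h^2 - 7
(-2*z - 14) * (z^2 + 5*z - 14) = -2*z^3 - 24*z^2 - 42*z + 196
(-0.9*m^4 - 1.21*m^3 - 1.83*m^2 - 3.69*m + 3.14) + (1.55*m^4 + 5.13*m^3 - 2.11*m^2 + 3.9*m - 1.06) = 0.65*m^4 + 3.92*m^3 - 3.94*m^2 + 0.21*m + 2.08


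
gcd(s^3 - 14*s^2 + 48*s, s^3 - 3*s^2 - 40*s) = s^2 - 8*s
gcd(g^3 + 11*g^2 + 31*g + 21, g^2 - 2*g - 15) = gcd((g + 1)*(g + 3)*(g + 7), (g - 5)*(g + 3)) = g + 3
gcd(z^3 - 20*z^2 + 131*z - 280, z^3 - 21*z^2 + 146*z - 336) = z^2 - 15*z + 56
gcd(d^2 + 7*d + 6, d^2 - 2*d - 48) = d + 6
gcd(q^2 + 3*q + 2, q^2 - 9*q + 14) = 1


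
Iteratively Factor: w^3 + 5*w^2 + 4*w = (w)*(w^2 + 5*w + 4) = w*(w + 1)*(w + 4)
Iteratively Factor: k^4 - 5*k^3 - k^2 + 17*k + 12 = (k - 3)*(k^3 - 2*k^2 - 7*k - 4) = (k - 3)*(k + 1)*(k^2 - 3*k - 4) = (k - 4)*(k - 3)*(k + 1)*(k + 1)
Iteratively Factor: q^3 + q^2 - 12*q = (q)*(q^2 + q - 12) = q*(q + 4)*(q - 3)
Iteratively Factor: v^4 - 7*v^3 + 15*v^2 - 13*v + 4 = (v - 1)*(v^3 - 6*v^2 + 9*v - 4) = (v - 1)^2*(v^2 - 5*v + 4) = (v - 1)^3*(v - 4)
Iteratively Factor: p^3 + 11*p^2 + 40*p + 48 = (p + 3)*(p^2 + 8*p + 16) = (p + 3)*(p + 4)*(p + 4)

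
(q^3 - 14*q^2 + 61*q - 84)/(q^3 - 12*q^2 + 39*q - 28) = (q - 3)/(q - 1)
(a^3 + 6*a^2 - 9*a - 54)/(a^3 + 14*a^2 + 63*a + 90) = (a - 3)/(a + 5)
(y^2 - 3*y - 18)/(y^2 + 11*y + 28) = (y^2 - 3*y - 18)/(y^2 + 11*y + 28)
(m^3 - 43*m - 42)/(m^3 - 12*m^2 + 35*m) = (m^2 + 7*m + 6)/(m*(m - 5))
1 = 1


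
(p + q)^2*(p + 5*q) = p^3 + 7*p^2*q + 11*p*q^2 + 5*q^3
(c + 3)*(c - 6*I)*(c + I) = c^3 + 3*c^2 - 5*I*c^2 + 6*c - 15*I*c + 18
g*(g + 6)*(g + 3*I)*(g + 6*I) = g^4 + 6*g^3 + 9*I*g^3 - 18*g^2 + 54*I*g^2 - 108*g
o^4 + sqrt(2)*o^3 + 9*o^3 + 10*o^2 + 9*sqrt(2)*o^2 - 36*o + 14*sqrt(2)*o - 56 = (o + 2)*(o + 7)*(o - sqrt(2))*(o + 2*sqrt(2))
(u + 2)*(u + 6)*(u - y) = u^3 - u^2*y + 8*u^2 - 8*u*y + 12*u - 12*y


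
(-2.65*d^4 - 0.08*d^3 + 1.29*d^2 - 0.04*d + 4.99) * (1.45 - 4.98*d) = 13.197*d^5 - 3.4441*d^4 - 6.5402*d^3 + 2.0697*d^2 - 24.9082*d + 7.2355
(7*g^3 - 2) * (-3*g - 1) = -21*g^4 - 7*g^3 + 6*g + 2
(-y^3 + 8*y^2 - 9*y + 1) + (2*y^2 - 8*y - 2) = -y^3 + 10*y^2 - 17*y - 1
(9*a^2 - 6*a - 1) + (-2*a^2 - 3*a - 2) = 7*a^2 - 9*a - 3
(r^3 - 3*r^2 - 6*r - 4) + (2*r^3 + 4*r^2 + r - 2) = 3*r^3 + r^2 - 5*r - 6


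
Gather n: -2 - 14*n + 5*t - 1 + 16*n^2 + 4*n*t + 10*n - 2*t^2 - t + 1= 16*n^2 + n*(4*t - 4) - 2*t^2 + 4*t - 2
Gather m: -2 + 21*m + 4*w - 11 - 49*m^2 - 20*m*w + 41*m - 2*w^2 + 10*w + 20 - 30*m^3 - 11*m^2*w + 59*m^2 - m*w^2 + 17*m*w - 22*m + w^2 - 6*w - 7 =-30*m^3 + m^2*(10 - 11*w) + m*(-w^2 - 3*w + 40) - w^2 + 8*w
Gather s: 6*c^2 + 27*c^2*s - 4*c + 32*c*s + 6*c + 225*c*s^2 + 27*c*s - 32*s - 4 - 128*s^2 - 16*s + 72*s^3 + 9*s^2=6*c^2 + 2*c + 72*s^3 + s^2*(225*c - 119) + s*(27*c^2 + 59*c - 48) - 4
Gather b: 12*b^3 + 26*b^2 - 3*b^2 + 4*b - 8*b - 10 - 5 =12*b^3 + 23*b^2 - 4*b - 15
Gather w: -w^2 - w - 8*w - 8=-w^2 - 9*w - 8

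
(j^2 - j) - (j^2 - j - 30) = 30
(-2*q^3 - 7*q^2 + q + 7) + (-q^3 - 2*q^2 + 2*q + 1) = -3*q^3 - 9*q^2 + 3*q + 8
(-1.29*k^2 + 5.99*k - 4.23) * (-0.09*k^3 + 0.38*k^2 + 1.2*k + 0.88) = 0.1161*k^5 - 1.0293*k^4 + 1.1089*k^3 + 4.4454*k^2 + 0.1952*k - 3.7224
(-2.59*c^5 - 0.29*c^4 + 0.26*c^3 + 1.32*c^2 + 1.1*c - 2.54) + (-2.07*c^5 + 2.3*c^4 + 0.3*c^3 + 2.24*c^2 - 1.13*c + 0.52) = -4.66*c^5 + 2.01*c^4 + 0.56*c^3 + 3.56*c^2 - 0.0299999999999998*c - 2.02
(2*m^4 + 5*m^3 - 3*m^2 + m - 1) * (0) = 0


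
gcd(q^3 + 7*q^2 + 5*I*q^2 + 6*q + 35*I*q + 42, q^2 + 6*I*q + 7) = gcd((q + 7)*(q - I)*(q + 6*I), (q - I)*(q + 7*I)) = q - I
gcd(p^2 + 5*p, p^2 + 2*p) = p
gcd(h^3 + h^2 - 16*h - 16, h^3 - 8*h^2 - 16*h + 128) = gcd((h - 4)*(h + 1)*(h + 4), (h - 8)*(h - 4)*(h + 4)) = h^2 - 16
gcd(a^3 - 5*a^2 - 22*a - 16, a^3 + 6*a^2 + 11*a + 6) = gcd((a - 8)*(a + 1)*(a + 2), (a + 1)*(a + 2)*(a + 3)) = a^2 + 3*a + 2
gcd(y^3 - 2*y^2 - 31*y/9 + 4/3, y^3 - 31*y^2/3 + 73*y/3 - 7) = y^2 - 10*y/3 + 1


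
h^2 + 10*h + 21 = (h + 3)*(h + 7)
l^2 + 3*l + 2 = (l + 1)*(l + 2)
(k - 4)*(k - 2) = k^2 - 6*k + 8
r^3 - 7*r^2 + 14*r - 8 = (r - 4)*(r - 2)*(r - 1)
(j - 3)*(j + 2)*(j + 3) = j^3 + 2*j^2 - 9*j - 18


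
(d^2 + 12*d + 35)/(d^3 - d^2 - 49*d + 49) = (d + 5)/(d^2 - 8*d + 7)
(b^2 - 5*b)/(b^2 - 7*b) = (b - 5)/(b - 7)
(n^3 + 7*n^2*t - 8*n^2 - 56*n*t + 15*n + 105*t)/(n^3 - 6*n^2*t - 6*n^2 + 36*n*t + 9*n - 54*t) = (-n^2 - 7*n*t + 5*n + 35*t)/(-n^2 + 6*n*t + 3*n - 18*t)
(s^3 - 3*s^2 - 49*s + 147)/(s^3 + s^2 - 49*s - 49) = (s - 3)/(s + 1)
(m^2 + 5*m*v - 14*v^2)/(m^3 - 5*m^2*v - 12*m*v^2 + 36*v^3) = (-m - 7*v)/(-m^2 + 3*m*v + 18*v^2)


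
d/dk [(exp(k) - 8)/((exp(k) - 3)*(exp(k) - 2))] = (-exp(2*k) + 16*exp(k) - 34)*exp(k)/(exp(4*k) - 10*exp(3*k) + 37*exp(2*k) - 60*exp(k) + 36)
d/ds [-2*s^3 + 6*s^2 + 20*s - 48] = -6*s^2 + 12*s + 20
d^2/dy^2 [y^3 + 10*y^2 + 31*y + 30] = 6*y + 20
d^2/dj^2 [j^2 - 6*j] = 2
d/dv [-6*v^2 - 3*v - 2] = -12*v - 3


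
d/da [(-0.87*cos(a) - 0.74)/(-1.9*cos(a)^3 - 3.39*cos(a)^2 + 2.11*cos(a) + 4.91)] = (3.306*cos(a)^3 + 7.1673*cos(a)^2 + 5.0172*cos(a) + 2.7103)*sin(a)/(3.61*cos(a)^6 + 12.882*cos(a)^5 + 3.4741*cos(a)^4 - 32.9638*cos(a)^3 - 28.8377*cos(a)^2 + 20.7202*cos(a) + 24.1081)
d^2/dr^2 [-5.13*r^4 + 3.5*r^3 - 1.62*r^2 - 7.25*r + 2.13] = -61.56*r^2 + 21.0*r - 3.24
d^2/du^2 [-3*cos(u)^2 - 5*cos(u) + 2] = 5*cos(u) + 6*cos(2*u)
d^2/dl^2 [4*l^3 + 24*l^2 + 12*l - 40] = 24*l + 48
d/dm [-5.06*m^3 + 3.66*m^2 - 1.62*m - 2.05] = -15.18*m^2 + 7.32*m - 1.62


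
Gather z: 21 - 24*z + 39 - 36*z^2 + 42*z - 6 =-36*z^2 + 18*z + 54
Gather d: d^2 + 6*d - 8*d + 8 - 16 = d^2 - 2*d - 8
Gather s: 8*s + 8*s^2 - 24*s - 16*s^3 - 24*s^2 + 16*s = -16*s^3 - 16*s^2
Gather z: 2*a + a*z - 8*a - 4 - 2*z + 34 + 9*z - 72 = -6*a + z*(a + 7) - 42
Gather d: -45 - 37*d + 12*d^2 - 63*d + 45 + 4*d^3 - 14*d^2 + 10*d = 4*d^3 - 2*d^2 - 90*d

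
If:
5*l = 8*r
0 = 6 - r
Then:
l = 48/5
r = 6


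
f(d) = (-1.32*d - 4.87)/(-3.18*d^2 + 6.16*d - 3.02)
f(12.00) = 0.05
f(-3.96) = -0.00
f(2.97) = 0.69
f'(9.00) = -0.01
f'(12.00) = -0.01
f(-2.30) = 0.05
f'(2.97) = -0.58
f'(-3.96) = 0.02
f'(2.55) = -1.13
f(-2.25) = 0.06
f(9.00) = 0.08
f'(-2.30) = 0.07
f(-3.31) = 0.01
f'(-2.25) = 0.08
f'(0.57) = 50.95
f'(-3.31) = 0.03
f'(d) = (-1.32*d - 4.87)*(6.36*d - 6.16)/(-3.18*d^2 + 6.16*d - 3.02)^2 - 1.32/(-3.18*d^2 + 6.16*d - 3.02)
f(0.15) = 2.34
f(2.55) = 1.03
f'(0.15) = 6.22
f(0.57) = 10.37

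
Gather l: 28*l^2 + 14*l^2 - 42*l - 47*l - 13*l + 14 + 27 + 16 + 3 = 42*l^2 - 102*l + 60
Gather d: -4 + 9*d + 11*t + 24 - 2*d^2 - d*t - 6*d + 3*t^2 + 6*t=-2*d^2 + d*(3 - t) + 3*t^2 + 17*t + 20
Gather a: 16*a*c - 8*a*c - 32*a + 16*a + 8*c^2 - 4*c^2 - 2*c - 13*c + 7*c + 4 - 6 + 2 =a*(8*c - 16) + 4*c^2 - 8*c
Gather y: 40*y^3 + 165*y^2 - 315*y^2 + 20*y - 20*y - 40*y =40*y^3 - 150*y^2 - 40*y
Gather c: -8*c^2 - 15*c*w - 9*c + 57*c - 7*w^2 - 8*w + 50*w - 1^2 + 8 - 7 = -8*c^2 + c*(48 - 15*w) - 7*w^2 + 42*w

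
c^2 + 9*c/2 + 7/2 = (c + 1)*(c + 7/2)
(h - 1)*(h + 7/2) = h^2 + 5*h/2 - 7/2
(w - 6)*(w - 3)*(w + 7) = w^3 - 2*w^2 - 45*w + 126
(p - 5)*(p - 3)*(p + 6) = p^3 - 2*p^2 - 33*p + 90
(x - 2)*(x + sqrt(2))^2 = x^3 - 2*x^2 + 2*sqrt(2)*x^2 - 4*sqrt(2)*x + 2*x - 4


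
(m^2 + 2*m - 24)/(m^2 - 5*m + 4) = (m + 6)/(m - 1)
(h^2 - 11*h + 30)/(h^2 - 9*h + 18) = (h - 5)/(h - 3)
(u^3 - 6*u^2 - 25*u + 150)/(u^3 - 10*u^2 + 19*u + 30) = (u + 5)/(u + 1)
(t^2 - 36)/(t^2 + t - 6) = (t^2 - 36)/(t^2 + t - 6)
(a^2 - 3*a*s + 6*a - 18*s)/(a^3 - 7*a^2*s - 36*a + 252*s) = (-a + 3*s)/(-a^2 + 7*a*s + 6*a - 42*s)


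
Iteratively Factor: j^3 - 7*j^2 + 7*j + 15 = (j + 1)*(j^2 - 8*j + 15) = (j - 5)*(j + 1)*(j - 3)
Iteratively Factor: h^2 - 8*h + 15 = (h - 3)*(h - 5)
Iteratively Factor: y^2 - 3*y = (y)*(y - 3)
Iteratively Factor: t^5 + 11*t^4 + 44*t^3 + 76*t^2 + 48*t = (t + 2)*(t^4 + 9*t^3 + 26*t^2 + 24*t) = (t + 2)^2*(t^3 + 7*t^2 + 12*t) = t*(t + 2)^2*(t^2 + 7*t + 12) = t*(t + 2)^2*(t + 3)*(t + 4)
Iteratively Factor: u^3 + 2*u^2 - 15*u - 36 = (u - 4)*(u^2 + 6*u + 9) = (u - 4)*(u + 3)*(u + 3)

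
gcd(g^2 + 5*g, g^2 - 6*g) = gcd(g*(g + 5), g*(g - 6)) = g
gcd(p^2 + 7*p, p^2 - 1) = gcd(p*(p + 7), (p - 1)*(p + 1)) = 1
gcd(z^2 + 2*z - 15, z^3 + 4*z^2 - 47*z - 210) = z + 5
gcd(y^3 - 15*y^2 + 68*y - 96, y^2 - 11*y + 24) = y^2 - 11*y + 24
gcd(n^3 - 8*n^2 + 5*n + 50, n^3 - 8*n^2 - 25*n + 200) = n - 5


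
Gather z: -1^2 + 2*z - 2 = 2*z - 3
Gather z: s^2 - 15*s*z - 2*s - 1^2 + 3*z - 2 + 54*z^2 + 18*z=s^2 - 2*s + 54*z^2 + z*(21 - 15*s) - 3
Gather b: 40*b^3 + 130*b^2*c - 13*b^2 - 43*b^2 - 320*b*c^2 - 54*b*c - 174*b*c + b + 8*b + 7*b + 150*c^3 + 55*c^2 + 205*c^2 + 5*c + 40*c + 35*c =40*b^3 + b^2*(130*c - 56) + b*(-320*c^2 - 228*c + 16) + 150*c^3 + 260*c^2 + 80*c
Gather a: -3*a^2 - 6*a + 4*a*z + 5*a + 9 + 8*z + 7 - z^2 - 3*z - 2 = -3*a^2 + a*(4*z - 1) - z^2 + 5*z + 14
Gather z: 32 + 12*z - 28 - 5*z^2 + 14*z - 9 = -5*z^2 + 26*z - 5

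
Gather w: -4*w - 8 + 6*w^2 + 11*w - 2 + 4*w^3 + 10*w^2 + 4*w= 4*w^3 + 16*w^2 + 11*w - 10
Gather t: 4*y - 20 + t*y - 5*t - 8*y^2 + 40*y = t*(y - 5) - 8*y^2 + 44*y - 20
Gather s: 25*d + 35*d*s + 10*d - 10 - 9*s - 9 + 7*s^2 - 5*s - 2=35*d + 7*s^2 + s*(35*d - 14) - 21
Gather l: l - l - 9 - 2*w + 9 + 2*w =0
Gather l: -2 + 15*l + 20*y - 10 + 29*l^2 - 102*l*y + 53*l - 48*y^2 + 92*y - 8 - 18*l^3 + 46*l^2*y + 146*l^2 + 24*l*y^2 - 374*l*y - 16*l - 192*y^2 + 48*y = -18*l^3 + l^2*(46*y + 175) + l*(24*y^2 - 476*y + 52) - 240*y^2 + 160*y - 20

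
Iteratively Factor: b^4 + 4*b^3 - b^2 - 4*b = (b - 1)*(b^3 + 5*b^2 + 4*b) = (b - 1)*(b + 1)*(b^2 + 4*b) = b*(b - 1)*(b + 1)*(b + 4)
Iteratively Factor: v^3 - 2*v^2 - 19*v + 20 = (v - 1)*(v^2 - v - 20) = (v - 1)*(v + 4)*(v - 5)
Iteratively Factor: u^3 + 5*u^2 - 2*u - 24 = (u + 4)*(u^2 + u - 6) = (u - 2)*(u + 4)*(u + 3)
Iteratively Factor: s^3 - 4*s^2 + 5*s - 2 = (s - 1)*(s^2 - 3*s + 2) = (s - 1)^2*(s - 2)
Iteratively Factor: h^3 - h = (h)*(h^2 - 1) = h*(h + 1)*(h - 1)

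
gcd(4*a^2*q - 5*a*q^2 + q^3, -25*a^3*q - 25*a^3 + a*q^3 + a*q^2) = 1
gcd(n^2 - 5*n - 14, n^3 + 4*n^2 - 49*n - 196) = n - 7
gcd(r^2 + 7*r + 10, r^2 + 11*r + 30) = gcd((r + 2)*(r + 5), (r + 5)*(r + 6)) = r + 5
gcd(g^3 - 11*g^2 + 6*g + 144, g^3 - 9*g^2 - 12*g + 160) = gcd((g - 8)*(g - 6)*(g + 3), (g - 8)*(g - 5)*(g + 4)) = g - 8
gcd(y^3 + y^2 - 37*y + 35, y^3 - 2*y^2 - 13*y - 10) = y - 5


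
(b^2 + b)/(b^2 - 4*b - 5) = b/(b - 5)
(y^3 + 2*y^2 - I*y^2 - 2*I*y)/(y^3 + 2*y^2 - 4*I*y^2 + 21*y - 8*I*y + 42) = y*(y - I)/(y^2 - 4*I*y + 21)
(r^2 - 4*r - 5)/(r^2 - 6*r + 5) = (r + 1)/(r - 1)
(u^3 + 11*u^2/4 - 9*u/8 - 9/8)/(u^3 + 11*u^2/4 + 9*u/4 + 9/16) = 2*(4*u^2 + 9*u - 9)/(8*u^2 + 18*u + 9)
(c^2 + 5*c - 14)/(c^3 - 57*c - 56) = (c - 2)/(c^2 - 7*c - 8)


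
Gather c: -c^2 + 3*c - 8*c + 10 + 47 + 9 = -c^2 - 5*c + 66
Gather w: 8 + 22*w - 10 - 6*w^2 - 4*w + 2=-6*w^2 + 18*w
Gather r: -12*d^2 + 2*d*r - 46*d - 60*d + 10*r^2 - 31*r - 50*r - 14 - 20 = -12*d^2 - 106*d + 10*r^2 + r*(2*d - 81) - 34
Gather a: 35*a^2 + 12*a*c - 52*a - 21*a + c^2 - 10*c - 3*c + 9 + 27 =35*a^2 + a*(12*c - 73) + c^2 - 13*c + 36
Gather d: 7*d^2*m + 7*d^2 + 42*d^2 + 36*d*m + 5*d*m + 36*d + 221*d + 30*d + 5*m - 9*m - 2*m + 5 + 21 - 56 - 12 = d^2*(7*m + 49) + d*(41*m + 287) - 6*m - 42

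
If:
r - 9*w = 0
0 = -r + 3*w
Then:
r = 0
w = 0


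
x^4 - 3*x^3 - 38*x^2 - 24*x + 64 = (x - 8)*(x - 1)*(x + 2)*(x + 4)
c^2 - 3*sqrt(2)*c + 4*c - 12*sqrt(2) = (c + 4)*(c - 3*sqrt(2))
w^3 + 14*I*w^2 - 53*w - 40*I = (w + I)*(w + 5*I)*(w + 8*I)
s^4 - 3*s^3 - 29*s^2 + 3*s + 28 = (s - 7)*(s - 1)*(s + 1)*(s + 4)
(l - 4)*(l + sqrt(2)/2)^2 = l^3 - 4*l^2 + sqrt(2)*l^2 - 4*sqrt(2)*l + l/2 - 2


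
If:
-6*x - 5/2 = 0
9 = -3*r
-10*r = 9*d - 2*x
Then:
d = 175/54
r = -3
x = -5/12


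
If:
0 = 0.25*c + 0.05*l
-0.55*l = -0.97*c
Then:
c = 0.00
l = 0.00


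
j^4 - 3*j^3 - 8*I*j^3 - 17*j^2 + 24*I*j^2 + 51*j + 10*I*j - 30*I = (j - 3)*(j - 5*I)*(j - 2*I)*(j - I)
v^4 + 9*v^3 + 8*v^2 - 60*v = v*(v - 2)*(v + 5)*(v + 6)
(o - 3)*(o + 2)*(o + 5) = o^3 + 4*o^2 - 11*o - 30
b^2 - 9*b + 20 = (b - 5)*(b - 4)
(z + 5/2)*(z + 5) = z^2 + 15*z/2 + 25/2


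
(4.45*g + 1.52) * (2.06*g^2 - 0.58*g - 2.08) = 9.167*g^3 + 0.5502*g^2 - 10.1376*g - 3.1616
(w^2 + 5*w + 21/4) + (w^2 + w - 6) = 2*w^2 + 6*w - 3/4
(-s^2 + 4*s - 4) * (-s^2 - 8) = s^4 - 4*s^3 + 12*s^2 - 32*s + 32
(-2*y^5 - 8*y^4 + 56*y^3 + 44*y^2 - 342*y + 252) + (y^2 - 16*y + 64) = -2*y^5 - 8*y^4 + 56*y^3 + 45*y^2 - 358*y + 316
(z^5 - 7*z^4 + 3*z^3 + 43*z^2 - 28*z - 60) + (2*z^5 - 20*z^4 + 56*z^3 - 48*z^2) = 3*z^5 - 27*z^4 + 59*z^3 - 5*z^2 - 28*z - 60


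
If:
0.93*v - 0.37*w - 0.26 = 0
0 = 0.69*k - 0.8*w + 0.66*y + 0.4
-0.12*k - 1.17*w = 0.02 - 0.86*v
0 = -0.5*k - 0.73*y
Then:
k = -0.53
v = 0.42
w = 0.34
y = 0.36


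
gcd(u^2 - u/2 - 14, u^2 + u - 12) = 1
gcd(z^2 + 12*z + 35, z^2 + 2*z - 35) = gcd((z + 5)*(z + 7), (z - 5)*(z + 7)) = z + 7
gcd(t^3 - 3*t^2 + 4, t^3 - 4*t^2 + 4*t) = t^2 - 4*t + 4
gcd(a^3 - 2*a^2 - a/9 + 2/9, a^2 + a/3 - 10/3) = 1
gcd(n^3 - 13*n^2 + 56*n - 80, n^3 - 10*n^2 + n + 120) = n - 5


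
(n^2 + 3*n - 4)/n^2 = 1 + 3/n - 4/n^2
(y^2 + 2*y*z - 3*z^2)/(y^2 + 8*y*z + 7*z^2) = (y^2 + 2*y*z - 3*z^2)/(y^2 + 8*y*z + 7*z^2)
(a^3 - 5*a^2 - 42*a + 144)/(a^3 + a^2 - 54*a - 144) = (a - 3)/(a + 3)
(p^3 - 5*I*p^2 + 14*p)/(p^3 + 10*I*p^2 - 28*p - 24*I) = p*(p - 7*I)/(p^2 + 8*I*p - 12)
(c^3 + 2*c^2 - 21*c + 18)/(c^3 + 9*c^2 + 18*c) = (c^2 - 4*c + 3)/(c*(c + 3))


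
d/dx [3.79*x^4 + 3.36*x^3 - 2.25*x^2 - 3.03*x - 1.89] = 15.16*x^3 + 10.08*x^2 - 4.5*x - 3.03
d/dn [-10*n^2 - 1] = -20*n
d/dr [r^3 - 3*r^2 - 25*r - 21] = 3*r^2 - 6*r - 25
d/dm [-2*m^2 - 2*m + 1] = -4*m - 2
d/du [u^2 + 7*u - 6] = 2*u + 7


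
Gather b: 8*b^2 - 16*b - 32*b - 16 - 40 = 8*b^2 - 48*b - 56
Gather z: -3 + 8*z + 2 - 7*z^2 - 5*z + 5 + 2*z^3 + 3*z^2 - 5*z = 2*z^3 - 4*z^2 - 2*z + 4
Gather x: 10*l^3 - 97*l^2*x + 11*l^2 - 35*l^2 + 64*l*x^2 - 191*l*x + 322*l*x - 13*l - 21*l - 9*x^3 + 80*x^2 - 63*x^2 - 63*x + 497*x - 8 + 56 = 10*l^3 - 24*l^2 - 34*l - 9*x^3 + x^2*(64*l + 17) + x*(-97*l^2 + 131*l + 434) + 48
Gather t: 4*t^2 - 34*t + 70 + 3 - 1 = 4*t^2 - 34*t + 72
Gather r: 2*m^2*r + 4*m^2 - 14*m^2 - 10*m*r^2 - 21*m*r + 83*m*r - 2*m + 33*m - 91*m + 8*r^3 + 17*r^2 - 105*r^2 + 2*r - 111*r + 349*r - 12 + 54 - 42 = -10*m^2 - 60*m + 8*r^3 + r^2*(-10*m - 88) + r*(2*m^2 + 62*m + 240)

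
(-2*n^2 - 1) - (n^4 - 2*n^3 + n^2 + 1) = -n^4 + 2*n^3 - 3*n^2 - 2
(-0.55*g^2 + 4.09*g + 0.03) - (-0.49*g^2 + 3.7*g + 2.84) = -0.0600000000000001*g^2 + 0.39*g - 2.81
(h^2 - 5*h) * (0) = 0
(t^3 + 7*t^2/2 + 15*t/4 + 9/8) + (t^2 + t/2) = t^3 + 9*t^2/2 + 17*t/4 + 9/8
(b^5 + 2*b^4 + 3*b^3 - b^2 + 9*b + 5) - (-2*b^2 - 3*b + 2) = b^5 + 2*b^4 + 3*b^3 + b^2 + 12*b + 3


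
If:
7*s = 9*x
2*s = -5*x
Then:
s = 0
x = 0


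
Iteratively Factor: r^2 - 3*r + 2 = (r - 2)*(r - 1)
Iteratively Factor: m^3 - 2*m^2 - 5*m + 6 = (m - 3)*(m^2 + m - 2) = (m - 3)*(m - 1)*(m + 2)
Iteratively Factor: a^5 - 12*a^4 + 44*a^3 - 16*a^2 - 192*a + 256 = (a - 2)*(a^4 - 10*a^3 + 24*a^2 + 32*a - 128) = (a - 2)*(a + 2)*(a^3 - 12*a^2 + 48*a - 64) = (a - 4)*(a - 2)*(a + 2)*(a^2 - 8*a + 16) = (a - 4)^2*(a - 2)*(a + 2)*(a - 4)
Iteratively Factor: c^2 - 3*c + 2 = (c - 1)*(c - 2)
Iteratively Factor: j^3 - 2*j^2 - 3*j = (j - 3)*(j^2 + j) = (j - 3)*(j + 1)*(j)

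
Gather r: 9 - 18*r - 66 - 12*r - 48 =-30*r - 105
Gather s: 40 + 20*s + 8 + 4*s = 24*s + 48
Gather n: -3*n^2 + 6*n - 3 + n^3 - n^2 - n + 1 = n^3 - 4*n^2 + 5*n - 2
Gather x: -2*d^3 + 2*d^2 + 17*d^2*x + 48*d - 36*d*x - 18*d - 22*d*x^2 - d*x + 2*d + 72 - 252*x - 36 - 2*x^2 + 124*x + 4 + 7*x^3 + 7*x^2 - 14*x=-2*d^3 + 2*d^2 + 32*d + 7*x^3 + x^2*(5 - 22*d) + x*(17*d^2 - 37*d - 142) + 40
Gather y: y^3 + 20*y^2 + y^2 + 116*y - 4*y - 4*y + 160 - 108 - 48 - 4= y^3 + 21*y^2 + 108*y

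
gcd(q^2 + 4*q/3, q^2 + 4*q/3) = q^2 + 4*q/3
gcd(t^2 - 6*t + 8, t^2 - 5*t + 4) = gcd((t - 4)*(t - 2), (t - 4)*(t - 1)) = t - 4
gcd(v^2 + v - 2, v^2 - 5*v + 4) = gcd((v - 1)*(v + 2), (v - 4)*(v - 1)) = v - 1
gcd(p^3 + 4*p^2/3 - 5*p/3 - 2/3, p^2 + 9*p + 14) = p + 2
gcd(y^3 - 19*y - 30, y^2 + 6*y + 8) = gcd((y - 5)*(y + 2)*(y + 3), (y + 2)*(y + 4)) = y + 2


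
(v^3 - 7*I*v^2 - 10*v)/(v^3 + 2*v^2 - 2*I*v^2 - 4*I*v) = (v - 5*I)/(v + 2)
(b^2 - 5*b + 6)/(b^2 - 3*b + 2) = (b - 3)/(b - 1)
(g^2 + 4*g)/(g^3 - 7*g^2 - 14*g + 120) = g/(g^2 - 11*g + 30)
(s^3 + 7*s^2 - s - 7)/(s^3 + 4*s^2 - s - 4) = (s + 7)/(s + 4)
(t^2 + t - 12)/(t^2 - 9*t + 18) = (t + 4)/(t - 6)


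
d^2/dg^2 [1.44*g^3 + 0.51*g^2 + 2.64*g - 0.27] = 8.64*g + 1.02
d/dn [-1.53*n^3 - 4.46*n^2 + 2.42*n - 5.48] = -4.59*n^2 - 8.92*n + 2.42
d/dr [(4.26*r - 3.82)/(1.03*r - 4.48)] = (67.872896 - 15.604706*r)/(1.03*r - 4.48)^3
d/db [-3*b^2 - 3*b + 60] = -6*b - 3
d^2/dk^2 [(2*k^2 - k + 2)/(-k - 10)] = -424/(k^3 + 30*k^2 + 300*k + 1000)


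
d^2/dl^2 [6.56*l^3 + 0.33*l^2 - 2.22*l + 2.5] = 39.36*l + 0.66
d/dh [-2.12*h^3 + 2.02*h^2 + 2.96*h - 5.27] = -6.36*h^2 + 4.04*h + 2.96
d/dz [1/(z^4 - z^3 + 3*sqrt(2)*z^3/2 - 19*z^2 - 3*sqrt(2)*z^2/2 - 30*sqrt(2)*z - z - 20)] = 2*(-8*z^3 - 9*sqrt(2)*z^2 + 6*z^2 + 6*sqrt(2)*z + 76*z + 2 + 60*sqrt(2))/(-2*z^4 - 3*sqrt(2)*z^3 + 2*z^3 + 3*sqrt(2)*z^2 + 38*z^2 + 2*z + 60*sqrt(2)*z + 40)^2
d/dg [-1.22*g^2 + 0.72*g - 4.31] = 0.72 - 2.44*g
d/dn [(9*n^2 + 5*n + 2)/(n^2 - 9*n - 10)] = 2*(-43*n^2 - 92*n - 16)/(n^4 - 18*n^3 + 61*n^2 + 180*n + 100)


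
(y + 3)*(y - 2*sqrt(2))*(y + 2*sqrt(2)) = y^3 + 3*y^2 - 8*y - 24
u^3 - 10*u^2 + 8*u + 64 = (u - 8)*(u - 4)*(u + 2)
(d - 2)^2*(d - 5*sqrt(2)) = d^3 - 5*sqrt(2)*d^2 - 4*d^2 + 4*d + 20*sqrt(2)*d - 20*sqrt(2)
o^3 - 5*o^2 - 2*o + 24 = (o - 4)*(o - 3)*(o + 2)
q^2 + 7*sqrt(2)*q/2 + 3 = (q + sqrt(2)/2)*(q + 3*sqrt(2))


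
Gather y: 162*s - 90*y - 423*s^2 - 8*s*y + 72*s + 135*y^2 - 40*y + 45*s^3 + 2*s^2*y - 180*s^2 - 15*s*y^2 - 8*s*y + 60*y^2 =45*s^3 - 603*s^2 + 234*s + y^2*(195 - 15*s) + y*(2*s^2 - 16*s - 130)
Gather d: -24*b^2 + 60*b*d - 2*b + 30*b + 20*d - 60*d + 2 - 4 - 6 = -24*b^2 + 28*b + d*(60*b - 40) - 8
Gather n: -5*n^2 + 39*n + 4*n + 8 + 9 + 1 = -5*n^2 + 43*n + 18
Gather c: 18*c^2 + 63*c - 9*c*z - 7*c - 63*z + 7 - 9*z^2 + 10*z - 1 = 18*c^2 + c*(56 - 9*z) - 9*z^2 - 53*z + 6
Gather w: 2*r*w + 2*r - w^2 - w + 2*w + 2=2*r - w^2 + w*(2*r + 1) + 2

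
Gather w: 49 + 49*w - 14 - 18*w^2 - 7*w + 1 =-18*w^2 + 42*w + 36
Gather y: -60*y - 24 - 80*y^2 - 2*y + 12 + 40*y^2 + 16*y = -40*y^2 - 46*y - 12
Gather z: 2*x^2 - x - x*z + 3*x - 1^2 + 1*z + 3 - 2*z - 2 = 2*x^2 + 2*x + z*(-x - 1)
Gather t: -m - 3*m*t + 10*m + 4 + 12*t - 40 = 9*m + t*(12 - 3*m) - 36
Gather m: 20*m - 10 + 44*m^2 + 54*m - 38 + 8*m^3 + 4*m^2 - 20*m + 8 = 8*m^3 + 48*m^2 + 54*m - 40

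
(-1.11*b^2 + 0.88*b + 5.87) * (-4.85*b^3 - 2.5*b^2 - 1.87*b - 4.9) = 5.3835*b^5 - 1.493*b^4 - 28.5938*b^3 - 10.8816*b^2 - 15.2889*b - 28.763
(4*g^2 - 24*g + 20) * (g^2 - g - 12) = 4*g^4 - 28*g^3 - 4*g^2 + 268*g - 240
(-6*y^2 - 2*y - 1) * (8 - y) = 6*y^3 - 46*y^2 - 15*y - 8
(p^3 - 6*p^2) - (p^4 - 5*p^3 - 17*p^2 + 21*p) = -p^4 + 6*p^3 + 11*p^2 - 21*p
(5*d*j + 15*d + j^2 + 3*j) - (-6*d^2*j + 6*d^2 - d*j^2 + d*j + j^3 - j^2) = 6*d^2*j - 6*d^2 + d*j^2 + 4*d*j + 15*d - j^3 + 2*j^2 + 3*j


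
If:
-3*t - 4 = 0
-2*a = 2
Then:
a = -1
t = -4/3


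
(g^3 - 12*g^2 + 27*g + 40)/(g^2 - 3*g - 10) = (g^2 - 7*g - 8)/(g + 2)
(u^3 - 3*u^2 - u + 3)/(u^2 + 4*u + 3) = (u^2 - 4*u + 3)/(u + 3)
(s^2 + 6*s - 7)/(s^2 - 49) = (s - 1)/(s - 7)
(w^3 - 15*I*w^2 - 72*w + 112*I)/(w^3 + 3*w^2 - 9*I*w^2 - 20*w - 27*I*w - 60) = (w^2 - 11*I*w - 28)/(w^2 + w*(3 - 5*I) - 15*I)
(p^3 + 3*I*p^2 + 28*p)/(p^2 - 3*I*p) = (p^2 + 3*I*p + 28)/(p - 3*I)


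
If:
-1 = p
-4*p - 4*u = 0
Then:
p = -1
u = 1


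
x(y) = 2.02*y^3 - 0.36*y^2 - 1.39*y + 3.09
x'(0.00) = -1.39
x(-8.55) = -1273.90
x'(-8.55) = 447.77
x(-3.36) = -72.93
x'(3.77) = 82.03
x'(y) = 6.06*y^2 - 0.72*y - 1.39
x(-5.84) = -403.41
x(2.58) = 31.80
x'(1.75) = 15.91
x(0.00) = 3.09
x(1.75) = 10.38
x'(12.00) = 862.61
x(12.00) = 3425.13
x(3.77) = 100.97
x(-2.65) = -33.35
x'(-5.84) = 209.49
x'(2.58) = 37.09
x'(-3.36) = 69.44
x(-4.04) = -130.37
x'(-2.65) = 43.07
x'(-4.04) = 100.43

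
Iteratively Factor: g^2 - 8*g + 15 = (g - 5)*(g - 3)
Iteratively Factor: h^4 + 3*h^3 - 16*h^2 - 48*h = (h)*(h^3 + 3*h^2 - 16*h - 48) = h*(h + 3)*(h^2 - 16) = h*(h + 3)*(h + 4)*(h - 4)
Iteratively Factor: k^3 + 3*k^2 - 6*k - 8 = (k - 2)*(k^2 + 5*k + 4) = (k - 2)*(k + 4)*(k + 1)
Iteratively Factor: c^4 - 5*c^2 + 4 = (c + 1)*(c^3 - c^2 - 4*c + 4) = (c + 1)*(c + 2)*(c^2 - 3*c + 2) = (c - 2)*(c + 1)*(c + 2)*(c - 1)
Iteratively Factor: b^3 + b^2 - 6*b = (b - 2)*(b^2 + 3*b) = (b - 2)*(b + 3)*(b)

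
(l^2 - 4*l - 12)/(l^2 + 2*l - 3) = (l^2 - 4*l - 12)/(l^2 + 2*l - 3)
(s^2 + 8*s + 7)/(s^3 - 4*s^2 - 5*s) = (s + 7)/(s*(s - 5))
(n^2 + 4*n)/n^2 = (n + 4)/n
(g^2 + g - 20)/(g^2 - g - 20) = (-g^2 - g + 20)/(-g^2 + g + 20)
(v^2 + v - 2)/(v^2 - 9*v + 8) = (v + 2)/(v - 8)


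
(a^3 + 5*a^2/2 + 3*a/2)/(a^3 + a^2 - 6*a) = (a^2 + 5*a/2 + 3/2)/(a^2 + a - 6)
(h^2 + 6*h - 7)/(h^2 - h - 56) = (h - 1)/(h - 8)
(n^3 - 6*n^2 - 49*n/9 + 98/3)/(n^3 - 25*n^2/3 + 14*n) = (n + 7/3)/n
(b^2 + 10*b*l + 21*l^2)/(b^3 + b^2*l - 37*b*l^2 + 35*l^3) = (b + 3*l)/(b^2 - 6*b*l + 5*l^2)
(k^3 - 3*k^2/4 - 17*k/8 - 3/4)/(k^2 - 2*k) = k + 5/4 + 3/(8*k)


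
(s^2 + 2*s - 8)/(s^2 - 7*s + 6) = (s^2 + 2*s - 8)/(s^2 - 7*s + 6)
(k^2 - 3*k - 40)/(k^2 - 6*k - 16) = (k + 5)/(k + 2)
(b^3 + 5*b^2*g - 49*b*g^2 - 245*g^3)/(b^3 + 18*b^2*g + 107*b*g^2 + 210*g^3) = (b - 7*g)/(b + 6*g)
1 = 1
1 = 1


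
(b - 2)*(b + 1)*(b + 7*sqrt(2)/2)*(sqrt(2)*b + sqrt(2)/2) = sqrt(2)*b^4 - sqrt(2)*b^3/2 + 7*b^3 - 5*sqrt(2)*b^2/2 - 7*b^2/2 - 35*b/2 - sqrt(2)*b - 7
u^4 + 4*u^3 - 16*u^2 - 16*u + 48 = (u - 2)^2*(u + 2)*(u + 6)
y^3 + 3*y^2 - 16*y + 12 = (y - 2)*(y - 1)*(y + 6)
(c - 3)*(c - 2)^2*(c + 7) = c^4 - 33*c^2 + 100*c - 84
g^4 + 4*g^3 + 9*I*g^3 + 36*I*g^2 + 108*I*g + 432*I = (g + 4)*(g - 3*I)*(g + 6*I)^2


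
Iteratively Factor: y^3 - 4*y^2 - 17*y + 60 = (y - 5)*(y^2 + y - 12) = (y - 5)*(y + 4)*(y - 3)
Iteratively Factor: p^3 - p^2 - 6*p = (p + 2)*(p^2 - 3*p) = p*(p + 2)*(p - 3)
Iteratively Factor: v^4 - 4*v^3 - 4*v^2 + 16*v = (v - 4)*(v^3 - 4*v) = (v - 4)*(v - 2)*(v^2 + 2*v) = v*(v - 4)*(v - 2)*(v + 2)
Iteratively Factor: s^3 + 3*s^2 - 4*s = (s - 1)*(s^2 + 4*s) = (s - 1)*(s + 4)*(s)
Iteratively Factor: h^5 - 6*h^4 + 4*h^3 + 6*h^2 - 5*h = (h - 1)*(h^4 - 5*h^3 - h^2 + 5*h) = (h - 1)^2*(h^3 - 4*h^2 - 5*h) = h*(h - 1)^2*(h^2 - 4*h - 5) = h*(h - 1)^2*(h + 1)*(h - 5)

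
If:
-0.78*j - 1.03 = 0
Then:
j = -1.32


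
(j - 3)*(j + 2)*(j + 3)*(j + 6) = j^4 + 8*j^3 + 3*j^2 - 72*j - 108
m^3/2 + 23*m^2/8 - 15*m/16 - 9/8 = (m/2 + 1/4)*(m - 3/4)*(m + 6)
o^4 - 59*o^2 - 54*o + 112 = (o - 8)*(o - 1)*(o + 2)*(o + 7)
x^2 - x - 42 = (x - 7)*(x + 6)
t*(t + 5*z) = t^2 + 5*t*z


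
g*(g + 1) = g^2 + g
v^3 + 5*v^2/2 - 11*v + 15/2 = (v - 3/2)*(v - 1)*(v + 5)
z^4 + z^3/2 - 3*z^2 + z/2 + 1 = (z - 1)^2*(z + 1/2)*(z + 2)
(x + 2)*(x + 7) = x^2 + 9*x + 14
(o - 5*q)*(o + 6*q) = o^2 + o*q - 30*q^2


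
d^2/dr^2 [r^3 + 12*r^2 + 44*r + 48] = 6*r + 24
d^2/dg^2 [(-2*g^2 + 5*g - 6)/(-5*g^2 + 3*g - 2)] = 2*(-95*g^3 + 390*g^2 - 120*g - 28)/(125*g^6 - 225*g^5 + 285*g^4 - 207*g^3 + 114*g^2 - 36*g + 8)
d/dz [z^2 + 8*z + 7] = 2*z + 8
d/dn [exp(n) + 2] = exp(n)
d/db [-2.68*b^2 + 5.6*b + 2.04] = 5.6 - 5.36*b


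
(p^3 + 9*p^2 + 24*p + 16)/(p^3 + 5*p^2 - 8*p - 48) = (p + 1)/(p - 3)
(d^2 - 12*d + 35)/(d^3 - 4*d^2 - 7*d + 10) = (d - 7)/(d^2 + d - 2)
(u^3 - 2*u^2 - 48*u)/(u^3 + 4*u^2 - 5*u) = (u^2 - 2*u - 48)/(u^2 + 4*u - 5)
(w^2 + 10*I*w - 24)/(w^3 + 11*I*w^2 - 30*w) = (w + 4*I)/(w*(w + 5*I))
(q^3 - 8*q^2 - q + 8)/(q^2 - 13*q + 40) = (q^2 - 1)/(q - 5)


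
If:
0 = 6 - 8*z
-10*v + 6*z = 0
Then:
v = 9/20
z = 3/4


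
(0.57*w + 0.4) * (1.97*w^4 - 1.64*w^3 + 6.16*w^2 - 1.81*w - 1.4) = 1.1229*w^5 - 0.1468*w^4 + 2.8552*w^3 + 1.4323*w^2 - 1.522*w - 0.56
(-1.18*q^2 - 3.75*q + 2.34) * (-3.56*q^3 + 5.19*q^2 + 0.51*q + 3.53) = 4.2008*q^5 + 7.2258*q^4 - 28.3947*q^3 + 6.0667*q^2 - 12.0441*q + 8.2602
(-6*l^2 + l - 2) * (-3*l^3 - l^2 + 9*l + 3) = 18*l^5 + 3*l^4 - 49*l^3 - 7*l^2 - 15*l - 6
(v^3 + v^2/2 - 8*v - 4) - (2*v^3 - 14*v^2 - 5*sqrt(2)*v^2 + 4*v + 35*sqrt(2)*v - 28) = -v^3 + 5*sqrt(2)*v^2 + 29*v^2/2 - 35*sqrt(2)*v - 12*v + 24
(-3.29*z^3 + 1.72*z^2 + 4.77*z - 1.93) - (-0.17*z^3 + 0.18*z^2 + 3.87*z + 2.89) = -3.12*z^3 + 1.54*z^2 + 0.899999999999999*z - 4.82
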